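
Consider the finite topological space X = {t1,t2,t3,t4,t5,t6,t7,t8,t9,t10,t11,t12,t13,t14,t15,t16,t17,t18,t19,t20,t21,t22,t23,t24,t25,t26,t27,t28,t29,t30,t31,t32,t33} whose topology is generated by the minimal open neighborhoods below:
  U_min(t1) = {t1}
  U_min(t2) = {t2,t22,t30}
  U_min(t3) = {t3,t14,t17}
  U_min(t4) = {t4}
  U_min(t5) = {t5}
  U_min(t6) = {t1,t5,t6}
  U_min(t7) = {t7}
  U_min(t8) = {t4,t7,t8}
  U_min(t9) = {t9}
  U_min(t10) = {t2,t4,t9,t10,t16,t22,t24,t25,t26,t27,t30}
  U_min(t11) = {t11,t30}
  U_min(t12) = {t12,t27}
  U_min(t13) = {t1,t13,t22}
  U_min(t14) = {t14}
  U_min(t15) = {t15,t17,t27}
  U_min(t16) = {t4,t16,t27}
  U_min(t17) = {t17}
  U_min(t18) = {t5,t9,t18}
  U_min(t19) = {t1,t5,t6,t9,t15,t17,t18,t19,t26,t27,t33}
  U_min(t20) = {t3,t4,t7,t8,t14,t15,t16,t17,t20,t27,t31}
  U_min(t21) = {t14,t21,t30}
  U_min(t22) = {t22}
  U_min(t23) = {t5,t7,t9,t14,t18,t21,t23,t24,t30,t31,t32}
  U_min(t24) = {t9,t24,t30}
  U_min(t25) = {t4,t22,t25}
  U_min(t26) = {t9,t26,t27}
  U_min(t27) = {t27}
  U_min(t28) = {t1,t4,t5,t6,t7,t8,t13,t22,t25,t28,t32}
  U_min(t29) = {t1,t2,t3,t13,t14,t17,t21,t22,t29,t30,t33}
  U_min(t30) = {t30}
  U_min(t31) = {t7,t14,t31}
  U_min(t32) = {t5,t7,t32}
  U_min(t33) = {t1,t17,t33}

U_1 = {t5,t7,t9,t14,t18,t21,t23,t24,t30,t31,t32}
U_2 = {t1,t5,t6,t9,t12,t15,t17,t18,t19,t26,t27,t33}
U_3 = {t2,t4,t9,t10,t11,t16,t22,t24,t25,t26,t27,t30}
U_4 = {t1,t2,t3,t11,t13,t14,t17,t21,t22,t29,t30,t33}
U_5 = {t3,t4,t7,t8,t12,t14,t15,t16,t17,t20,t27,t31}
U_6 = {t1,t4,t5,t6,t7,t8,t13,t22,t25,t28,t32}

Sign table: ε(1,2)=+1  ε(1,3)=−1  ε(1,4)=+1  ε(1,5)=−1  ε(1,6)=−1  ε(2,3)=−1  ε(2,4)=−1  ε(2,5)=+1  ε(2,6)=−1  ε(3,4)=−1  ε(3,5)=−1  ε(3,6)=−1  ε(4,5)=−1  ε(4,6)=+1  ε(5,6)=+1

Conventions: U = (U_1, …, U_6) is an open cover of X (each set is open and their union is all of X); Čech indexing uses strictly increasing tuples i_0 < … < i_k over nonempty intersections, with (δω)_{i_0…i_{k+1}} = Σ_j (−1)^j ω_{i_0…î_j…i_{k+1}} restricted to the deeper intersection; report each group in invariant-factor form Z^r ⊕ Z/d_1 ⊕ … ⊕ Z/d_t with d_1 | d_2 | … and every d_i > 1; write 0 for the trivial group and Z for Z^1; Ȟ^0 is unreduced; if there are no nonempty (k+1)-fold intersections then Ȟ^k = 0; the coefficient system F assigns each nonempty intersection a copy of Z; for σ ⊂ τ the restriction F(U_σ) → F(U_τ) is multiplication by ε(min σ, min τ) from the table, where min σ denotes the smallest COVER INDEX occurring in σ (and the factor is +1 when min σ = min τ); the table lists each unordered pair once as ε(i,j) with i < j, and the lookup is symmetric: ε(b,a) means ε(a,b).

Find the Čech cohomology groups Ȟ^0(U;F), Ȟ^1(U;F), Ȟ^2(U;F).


Ȟ^0 ≅ 0,  Ȟ^1 ≅ Z/2,  Ȟ^2 ≅ Z

intersection data:
  U12={t5,t9,t18} U13={t9,t24,t30} U14={t14,t21,t30} U15={t7,t14,t31} U16={t5,t7,t32} U23={t9,t26,t27} U24={t1,t17,t33} U25={t12,t15,t17,t27} U26={t1,t5,t6} U34={t2,t11,t22,t30} U35={t4,t16,t27} U36={t4,t22,t25} U45={t3,t14,t17} U46={t1,t13,t22} U56={t4,t7,t8}
  U123={t9} U126={t5} U134={t30} U145={t14} U156={t7} U235={t27} U245={t17} U246={t1} U346={t22} U356={t4}
C dims 6,15,10; δ0: rk 6, SNF 1^5·2; δ1: rk 9, SNF 1^9
Ȟ^0 = (6 − 6) − 0 = 0, so Ȟ^0 ≅ 0
Ȟ^1 = (15 − 9) − 6 = 0 plus torsion [2], so Ȟ^1 ≅ Z/2
Ȟ^2 = (10 − 0) − 9 = 1, so Ȟ^2 ≅ Z


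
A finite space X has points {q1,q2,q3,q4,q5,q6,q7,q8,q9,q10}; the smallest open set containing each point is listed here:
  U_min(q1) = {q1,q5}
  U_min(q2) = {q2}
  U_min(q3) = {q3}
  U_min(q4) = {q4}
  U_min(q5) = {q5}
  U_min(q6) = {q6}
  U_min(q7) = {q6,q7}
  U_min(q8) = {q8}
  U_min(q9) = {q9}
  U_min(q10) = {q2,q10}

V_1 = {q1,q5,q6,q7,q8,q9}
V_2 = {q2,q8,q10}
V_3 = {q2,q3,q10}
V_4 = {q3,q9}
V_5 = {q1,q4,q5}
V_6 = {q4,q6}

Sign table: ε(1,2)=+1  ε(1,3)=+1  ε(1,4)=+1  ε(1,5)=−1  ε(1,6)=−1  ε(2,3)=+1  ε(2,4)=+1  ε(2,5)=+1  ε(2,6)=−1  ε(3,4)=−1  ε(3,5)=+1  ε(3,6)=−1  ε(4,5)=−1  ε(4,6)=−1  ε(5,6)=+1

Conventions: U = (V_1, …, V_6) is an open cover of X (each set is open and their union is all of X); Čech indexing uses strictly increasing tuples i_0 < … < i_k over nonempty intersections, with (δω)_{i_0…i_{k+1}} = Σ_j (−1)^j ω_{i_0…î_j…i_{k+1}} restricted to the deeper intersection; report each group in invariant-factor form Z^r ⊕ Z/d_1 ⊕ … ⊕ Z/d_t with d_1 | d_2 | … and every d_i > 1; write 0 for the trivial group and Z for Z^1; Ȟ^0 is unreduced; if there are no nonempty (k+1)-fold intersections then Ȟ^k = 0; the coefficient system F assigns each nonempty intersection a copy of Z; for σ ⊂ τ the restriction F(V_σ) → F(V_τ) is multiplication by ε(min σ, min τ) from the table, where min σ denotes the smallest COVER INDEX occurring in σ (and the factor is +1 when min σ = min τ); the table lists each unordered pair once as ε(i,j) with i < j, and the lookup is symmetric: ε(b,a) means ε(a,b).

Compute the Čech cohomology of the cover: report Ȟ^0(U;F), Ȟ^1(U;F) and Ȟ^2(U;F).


Ȟ^0 ≅ 0,  Ȟ^1 ≅ Z ⊕ Z/2,  Ȟ^2 ≅ 0

nerve of the cover:
  V12={q8} V14={q9} V15={q1,q5} V16={q6} V23={q2,q10} V34={q3} V56={q4}
C dims 6,7; δ0: rk 6, SNF 1^5·2
Ȟ^0 = (6 − 6) − 0 = 0, so Ȟ^0 ≅ 0
Ȟ^1 = (7 − 0) − 6 = 1 plus torsion [2], so Ȟ^1 ≅ Z ⊕ Z/2
Ȟ^2 = (0 − 0) − 0 = 0, so Ȟ^2 ≅ 0


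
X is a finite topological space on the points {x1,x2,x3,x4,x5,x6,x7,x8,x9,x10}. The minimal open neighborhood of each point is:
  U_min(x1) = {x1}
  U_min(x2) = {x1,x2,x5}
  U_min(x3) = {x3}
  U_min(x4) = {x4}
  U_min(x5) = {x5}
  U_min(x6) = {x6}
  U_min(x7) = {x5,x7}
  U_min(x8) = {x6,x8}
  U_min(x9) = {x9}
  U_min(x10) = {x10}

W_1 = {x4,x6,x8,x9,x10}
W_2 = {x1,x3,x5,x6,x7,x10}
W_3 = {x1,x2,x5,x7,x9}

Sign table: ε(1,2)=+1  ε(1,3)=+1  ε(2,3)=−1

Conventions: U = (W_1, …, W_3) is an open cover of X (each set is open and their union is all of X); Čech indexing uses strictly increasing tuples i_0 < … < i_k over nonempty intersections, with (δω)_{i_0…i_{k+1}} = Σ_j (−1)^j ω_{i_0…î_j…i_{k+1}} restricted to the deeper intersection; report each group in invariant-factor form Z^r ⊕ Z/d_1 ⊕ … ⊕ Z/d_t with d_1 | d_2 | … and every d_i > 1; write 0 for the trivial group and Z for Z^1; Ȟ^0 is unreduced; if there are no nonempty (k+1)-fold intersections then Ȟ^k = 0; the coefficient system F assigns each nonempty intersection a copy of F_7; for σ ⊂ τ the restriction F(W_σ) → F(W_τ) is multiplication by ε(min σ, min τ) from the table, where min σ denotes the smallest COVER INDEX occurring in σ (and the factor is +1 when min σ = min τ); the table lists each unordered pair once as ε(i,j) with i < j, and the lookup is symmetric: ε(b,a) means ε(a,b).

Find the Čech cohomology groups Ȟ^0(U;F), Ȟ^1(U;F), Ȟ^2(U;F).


nonempty overlaps:
  W12={x6,x10} W13={x9} W23={x1,x5,x7}
C dims 3,3; δ0: rk_F7 3
degree 0: 3−3−0 = 0 → Ȟ^0 ≅ 0
degree 1: 3−0−3 = 0 → Ȟ^1 ≅ 0
degree 2: 0−0−0 = 0 → Ȟ^2 ≅ 0

Ȟ^0(U;F) ≅ 0,  Ȟ^1(U;F) ≅ 0,  Ȟ^2(U;F) ≅ 0


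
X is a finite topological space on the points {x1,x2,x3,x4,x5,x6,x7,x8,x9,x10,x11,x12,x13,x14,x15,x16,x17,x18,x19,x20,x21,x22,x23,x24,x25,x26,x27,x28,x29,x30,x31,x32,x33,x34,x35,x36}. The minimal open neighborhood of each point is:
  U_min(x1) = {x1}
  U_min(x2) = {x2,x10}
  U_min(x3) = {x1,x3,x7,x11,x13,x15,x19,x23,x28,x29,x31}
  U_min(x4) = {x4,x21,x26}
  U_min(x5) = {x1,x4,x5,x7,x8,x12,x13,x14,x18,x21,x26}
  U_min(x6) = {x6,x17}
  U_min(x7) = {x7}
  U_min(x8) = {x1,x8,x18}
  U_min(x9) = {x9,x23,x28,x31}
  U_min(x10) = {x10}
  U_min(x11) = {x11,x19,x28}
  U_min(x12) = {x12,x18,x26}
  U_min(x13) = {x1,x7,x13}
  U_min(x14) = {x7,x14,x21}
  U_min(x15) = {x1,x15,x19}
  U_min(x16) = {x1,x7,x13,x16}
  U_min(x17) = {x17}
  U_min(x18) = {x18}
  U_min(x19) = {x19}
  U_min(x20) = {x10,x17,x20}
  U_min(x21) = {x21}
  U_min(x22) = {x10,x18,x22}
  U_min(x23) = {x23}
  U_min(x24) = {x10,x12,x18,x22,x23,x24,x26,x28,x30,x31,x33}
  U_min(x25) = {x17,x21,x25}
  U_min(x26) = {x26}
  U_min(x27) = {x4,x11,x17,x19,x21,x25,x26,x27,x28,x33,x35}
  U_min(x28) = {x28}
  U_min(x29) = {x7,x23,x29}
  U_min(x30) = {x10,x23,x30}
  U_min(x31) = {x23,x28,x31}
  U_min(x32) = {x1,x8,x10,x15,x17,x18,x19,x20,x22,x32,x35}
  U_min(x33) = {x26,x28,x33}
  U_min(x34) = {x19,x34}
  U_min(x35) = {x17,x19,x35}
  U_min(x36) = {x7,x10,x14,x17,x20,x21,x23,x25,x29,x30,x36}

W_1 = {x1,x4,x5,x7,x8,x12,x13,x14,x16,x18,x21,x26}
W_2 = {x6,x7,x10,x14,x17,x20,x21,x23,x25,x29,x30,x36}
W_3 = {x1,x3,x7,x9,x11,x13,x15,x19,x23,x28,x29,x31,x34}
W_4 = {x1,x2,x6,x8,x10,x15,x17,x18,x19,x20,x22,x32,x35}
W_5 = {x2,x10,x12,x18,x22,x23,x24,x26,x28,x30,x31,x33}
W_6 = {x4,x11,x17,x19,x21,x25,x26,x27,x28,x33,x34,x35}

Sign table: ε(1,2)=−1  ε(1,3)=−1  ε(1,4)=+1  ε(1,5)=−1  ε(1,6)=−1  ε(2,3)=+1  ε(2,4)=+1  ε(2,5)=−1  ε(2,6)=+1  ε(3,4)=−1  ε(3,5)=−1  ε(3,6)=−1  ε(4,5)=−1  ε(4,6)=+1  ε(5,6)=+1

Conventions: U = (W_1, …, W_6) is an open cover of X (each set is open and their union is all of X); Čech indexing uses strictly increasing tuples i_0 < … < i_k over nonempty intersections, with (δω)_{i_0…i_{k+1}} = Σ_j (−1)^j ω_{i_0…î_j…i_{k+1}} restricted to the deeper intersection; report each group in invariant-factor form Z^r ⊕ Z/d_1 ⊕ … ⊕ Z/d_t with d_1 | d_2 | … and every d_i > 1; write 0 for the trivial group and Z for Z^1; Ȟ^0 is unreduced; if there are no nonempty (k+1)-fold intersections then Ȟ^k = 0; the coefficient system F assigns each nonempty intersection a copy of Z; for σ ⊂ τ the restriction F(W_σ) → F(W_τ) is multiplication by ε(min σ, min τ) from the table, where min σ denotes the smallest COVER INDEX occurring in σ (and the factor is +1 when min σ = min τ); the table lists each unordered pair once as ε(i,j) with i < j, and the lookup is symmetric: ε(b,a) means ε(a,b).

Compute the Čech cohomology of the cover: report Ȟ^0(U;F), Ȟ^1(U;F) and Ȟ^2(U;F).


Ȟ^0(U;F) ≅ 0, Ȟ^1(U;F) ≅ Z/2, Ȟ^2(U;F) ≅ Z

nerve of the cover:
  W12={x7,x14,x21} W13={x1,x7,x13} W14={x1,x8,x18} W15={x12,x18,x26} W16={x4,x21,x26} W23={x7,x23,x29} W24={x6,x10,x17,x20} W25={x10,x23,x30} W26={x17,x21,x25} W34={x1,x15,x19} W35={x23,x28,x31} W36={x11,x19,x28,x34} W45={x2,x10,x18,x22} W46={x17,x19,x35} W56={x26,x28,x33}
  W123={x7} W126={x21} W134={x1} W145={x18} W156={x26} W235={x23} W245={x10} W246={x17} W346={x19} W356={x28}
C dims 6,15,10; δ0: rk 6, SNF 1^5·2; δ1: rk 9, SNF 1^9
Ȟ^0 = (6 − 6) − 0 = 0, so Ȟ^0 ≅ 0
Ȟ^1 = (15 − 9) − 6 = 0 plus torsion [2], so Ȟ^1 ≅ Z/2
Ȟ^2 = (10 − 0) − 9 = 1, so Ȟ^2 ≅ Z


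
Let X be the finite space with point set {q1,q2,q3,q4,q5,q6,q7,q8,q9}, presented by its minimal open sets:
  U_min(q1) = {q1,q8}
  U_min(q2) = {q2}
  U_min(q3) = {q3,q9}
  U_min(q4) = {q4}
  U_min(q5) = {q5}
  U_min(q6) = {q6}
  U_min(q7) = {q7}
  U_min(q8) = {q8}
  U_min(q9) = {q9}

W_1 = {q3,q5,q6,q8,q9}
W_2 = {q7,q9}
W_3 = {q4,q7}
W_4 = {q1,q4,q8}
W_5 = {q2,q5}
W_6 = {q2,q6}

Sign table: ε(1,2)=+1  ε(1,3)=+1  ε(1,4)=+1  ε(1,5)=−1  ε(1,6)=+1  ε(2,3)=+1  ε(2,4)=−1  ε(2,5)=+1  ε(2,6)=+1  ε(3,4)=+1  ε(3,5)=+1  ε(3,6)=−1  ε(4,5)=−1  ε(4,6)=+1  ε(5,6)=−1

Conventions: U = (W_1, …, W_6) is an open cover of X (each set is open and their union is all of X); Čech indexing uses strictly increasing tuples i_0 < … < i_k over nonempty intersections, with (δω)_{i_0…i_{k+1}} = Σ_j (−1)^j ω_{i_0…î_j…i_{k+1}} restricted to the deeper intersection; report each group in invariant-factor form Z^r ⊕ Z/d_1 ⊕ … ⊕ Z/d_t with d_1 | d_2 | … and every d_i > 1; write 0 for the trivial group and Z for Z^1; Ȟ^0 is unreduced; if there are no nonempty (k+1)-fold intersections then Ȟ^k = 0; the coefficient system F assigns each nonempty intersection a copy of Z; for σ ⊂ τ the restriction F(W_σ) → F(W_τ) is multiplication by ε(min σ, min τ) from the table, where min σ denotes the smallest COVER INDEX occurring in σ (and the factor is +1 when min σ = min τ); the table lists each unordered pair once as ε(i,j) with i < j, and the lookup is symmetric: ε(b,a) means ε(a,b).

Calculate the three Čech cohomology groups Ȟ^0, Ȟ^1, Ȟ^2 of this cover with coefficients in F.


Ȟ^0 = Z, Ȟ^1 = Z^2 and Ȟ^2 = 0

cover nerve:
  W12={q9} W14={q8} W15={q5} W16={q6} W23={q7} W34={q4} W56={q2}
C dims 6,7; δ0: rk 5, SNF 1^5
Ȟ^0: (6−5)−0=1 ⇒ Z
Ȟ^1: (7−0)−5=2 ⇒ Z^2
Ȟ^2: (0−0)−0=0 ⇒ 0


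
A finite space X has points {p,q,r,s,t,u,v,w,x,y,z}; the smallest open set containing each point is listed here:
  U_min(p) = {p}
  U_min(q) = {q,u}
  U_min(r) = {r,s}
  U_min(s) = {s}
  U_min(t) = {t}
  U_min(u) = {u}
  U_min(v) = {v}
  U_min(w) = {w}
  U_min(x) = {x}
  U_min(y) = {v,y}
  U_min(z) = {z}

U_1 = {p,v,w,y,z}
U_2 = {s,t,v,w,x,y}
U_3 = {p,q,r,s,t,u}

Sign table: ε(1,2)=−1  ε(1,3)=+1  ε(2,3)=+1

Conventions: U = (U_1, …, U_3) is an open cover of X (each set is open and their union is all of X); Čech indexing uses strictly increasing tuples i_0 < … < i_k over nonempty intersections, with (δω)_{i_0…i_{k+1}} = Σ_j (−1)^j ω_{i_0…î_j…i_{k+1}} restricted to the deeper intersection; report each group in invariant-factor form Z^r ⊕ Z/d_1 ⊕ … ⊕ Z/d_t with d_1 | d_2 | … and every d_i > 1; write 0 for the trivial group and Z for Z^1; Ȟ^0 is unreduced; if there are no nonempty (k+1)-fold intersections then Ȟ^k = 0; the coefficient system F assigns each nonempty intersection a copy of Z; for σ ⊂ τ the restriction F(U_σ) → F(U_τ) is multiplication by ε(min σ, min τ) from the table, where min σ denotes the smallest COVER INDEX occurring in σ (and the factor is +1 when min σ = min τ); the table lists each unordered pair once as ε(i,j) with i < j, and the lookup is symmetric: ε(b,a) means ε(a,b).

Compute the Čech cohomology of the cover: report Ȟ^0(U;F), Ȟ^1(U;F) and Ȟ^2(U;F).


cover nerve:
  U12={v,w,y} U13={p} U23={s,t}
C dims 3,3; δ0: rk 3, SNF 1^2·2
Ȟ^0: (3−3)−0=0 ⇒ 0
Ȟ^1: (3−0)−3=0 plus torsion [2] ⇒ Z/2
Ȟ^2: (0−0)−0=0 ⇒ 0

Ȟ^0 ≅ 0, Ȟ^1 ≅ Z/2 and Ȟ^2 ≅ 0


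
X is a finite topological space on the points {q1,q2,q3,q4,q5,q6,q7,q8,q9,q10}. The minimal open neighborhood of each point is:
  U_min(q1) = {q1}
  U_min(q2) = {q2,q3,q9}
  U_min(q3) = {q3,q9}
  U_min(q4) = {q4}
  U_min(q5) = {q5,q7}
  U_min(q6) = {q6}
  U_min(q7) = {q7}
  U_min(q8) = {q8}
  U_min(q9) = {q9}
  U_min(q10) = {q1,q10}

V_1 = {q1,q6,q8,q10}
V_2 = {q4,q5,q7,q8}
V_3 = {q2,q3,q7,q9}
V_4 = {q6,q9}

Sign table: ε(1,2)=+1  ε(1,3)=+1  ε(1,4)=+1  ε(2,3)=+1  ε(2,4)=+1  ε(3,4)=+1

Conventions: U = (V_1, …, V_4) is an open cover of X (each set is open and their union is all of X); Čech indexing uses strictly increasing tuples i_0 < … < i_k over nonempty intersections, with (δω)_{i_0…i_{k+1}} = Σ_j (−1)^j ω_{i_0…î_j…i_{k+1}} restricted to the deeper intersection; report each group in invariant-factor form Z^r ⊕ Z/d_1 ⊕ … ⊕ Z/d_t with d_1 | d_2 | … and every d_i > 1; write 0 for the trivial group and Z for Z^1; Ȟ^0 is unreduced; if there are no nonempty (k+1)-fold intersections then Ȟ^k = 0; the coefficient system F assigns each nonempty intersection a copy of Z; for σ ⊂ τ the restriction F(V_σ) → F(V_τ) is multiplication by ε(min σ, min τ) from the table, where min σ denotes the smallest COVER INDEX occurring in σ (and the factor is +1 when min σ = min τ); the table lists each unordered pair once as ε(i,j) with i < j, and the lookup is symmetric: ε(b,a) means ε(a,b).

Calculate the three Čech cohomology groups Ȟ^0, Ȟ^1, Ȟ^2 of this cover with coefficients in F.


Ȟ^0 = Z, Ȟ^1 = Z and Ȟ^2 = 0

nonempty intersections:
  V12={q8} V14={q6} V23={q7} V34={q9}
C dims 4,4; δ0: rk 3, SNF 1^3
Ȟ^0: (4−3)−0=1 ⇒ Z
Ȟ^1: (4−0)−3=1 ⇒ Z
Ȟ^2: (0−0)−0=0 ⇒ 0


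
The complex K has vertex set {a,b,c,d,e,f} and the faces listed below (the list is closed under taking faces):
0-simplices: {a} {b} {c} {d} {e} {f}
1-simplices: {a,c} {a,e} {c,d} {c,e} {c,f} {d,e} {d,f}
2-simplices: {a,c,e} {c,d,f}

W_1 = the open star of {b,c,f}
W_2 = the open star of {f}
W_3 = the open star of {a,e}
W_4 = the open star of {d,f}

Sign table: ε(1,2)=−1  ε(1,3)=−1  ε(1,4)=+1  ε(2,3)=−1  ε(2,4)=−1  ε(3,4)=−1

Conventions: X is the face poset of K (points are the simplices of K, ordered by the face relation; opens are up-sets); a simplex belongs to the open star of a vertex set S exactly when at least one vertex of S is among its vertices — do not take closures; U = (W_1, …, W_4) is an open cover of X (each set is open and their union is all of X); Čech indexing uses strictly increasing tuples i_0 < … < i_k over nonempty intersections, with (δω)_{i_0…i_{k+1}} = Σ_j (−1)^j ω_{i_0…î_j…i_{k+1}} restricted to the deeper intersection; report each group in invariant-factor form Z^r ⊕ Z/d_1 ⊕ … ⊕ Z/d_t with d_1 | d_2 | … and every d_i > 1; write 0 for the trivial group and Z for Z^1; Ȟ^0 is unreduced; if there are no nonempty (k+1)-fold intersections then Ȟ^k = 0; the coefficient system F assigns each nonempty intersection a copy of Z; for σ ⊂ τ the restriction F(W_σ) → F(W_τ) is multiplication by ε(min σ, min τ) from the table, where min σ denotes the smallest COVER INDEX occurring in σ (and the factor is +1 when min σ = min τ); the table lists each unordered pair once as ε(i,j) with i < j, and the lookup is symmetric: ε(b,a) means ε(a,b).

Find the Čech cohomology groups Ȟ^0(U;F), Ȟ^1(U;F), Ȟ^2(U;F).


Ȟ^0 ≅ Z,  Ȟ^1 ≅ Z,  Ȟ^2 ≅ 0

nonempty intersections:
  W1={{b},{c},{f},{a,c},{c,d},{c,e},{c,f},{d,f},{a,c,e},{c,d,f}} W2={{f},{c,f},{d,f},{c,d,f}} W3={{a},{e},{a,c},{a,e},{c,e},{d,e},{a,c,e}} W4={{d},{f},{c,d},{c,f},{d,e},{d,f},{c,d,f}}
  W12={{f},{c,f},{d,f},{c,d,f}} W13={{a,c},{c,e},{a,c,e}} W14={{f},{c,d},{c,f},{d,f},{c,d,f}} W24={{f},{c,f},{d,f},{c,d,f}} W34={{d,e}}
  W124={{f},{c,f},{d,f},{c,d,f}}
C dims 4,5,1; δ0: rk 3, SNF 1^3; δ1: rk 1, SNF 1^1
Ȟ^0: (4−3)−0=1 ⇒ Z
Ȟ^1: (5−1)−3=1 ⇒ Z
Ȟ^2: (1−0)−1=0 ⇒ 0


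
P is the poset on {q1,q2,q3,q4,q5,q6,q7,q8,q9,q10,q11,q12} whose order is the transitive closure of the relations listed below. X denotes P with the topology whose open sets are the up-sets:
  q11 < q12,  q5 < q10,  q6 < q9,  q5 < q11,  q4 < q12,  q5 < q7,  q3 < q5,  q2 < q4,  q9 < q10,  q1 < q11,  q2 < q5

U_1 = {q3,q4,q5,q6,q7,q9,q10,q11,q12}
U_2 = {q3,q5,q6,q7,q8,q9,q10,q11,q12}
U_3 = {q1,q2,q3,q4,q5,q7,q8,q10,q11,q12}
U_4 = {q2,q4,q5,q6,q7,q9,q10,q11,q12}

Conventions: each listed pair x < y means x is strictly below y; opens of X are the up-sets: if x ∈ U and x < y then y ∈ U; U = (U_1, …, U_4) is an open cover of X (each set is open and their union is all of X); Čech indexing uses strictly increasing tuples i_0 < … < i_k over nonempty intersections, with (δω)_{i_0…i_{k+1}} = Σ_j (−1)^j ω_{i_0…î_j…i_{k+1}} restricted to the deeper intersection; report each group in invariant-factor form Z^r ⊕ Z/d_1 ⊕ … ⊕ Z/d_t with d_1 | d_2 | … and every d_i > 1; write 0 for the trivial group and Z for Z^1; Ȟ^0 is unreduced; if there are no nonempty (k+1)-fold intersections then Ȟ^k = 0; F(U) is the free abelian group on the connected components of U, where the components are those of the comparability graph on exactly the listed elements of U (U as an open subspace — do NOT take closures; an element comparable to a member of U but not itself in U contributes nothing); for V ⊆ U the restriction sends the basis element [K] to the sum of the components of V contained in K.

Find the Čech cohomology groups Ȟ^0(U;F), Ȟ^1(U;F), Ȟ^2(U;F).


Ȟ^0 = Z^2, Ȟ^1 = 0, Ȟ^2 = 0

intersection data:
  U12={q3,q5,q6,q7,q9,q10,q11,q12} U13={q3,q4,q5,q7,q10,q11,q12} U14={q4,q5,q6,q7,q9,q10,q11,q12} U23={q3,q5,q7,q8,q10,q11,q12} U24={q5,q6,q7,q9,q10,q11,q12} U34={q2,q4,q5,q7,q10,q11,q12}
  U123={q3,q5,q7,q10,q11,q12} U124={q5,q6,q7,q9,q10,q11,q12} U134={q4,q5,q7,q10,q11,q12} U234={q5,q7,q10,q11,q12}
  U1234={q5,q7,q10,q11,q12}
components per intersection:
  U1: {q3,q4,q5,q6,q7,q9,q10,q11,q12}
  U2: {q3,q5,q6,q7,q9,q10,q11,q12} {q8}
  U3: {q1,q2,q3,q4,q5,q7,q10,q11,q12} {q8}
  U4: {q2,q4,q5,q6,q7,q9,q10,q11,q12}
  U12: {q3,q5,q6,q7,q9,q10,q11,q12}
  U13: {q3,q4,q5,q7,q10,q11,q12}
  U14: {q4,q5,q6,q7,q9,q10,q11,q12}
  U23: {q3,q5,q7,q10,q11,q12} {q8}
  U24: {q5,q6,q7,q9,q10,q11,q12}
  U34: {q2,q4,q5,q7,q10,q11,q12}
  U123: {q3,q5,q7,q10,q11,q12}
  U124: {q5,q6,q7,q9,q10,q11,q12}
  U134: {q4,q5,q7,q10,q11,q12}
  U234: {q5,q7,q10,q11,q12}
  U1234: {q5,q7,q10,q11,q12}
C dims 6,7,4,1; δ0: rk 4, SNF 1^4; δ1: rk 3, SNF 1^3; δ2: rk 1, SNF 1^1
Ȟ^0 = (6 − 4) − 0 = 2, so Ȟ^0 ≅ Z^2
Ȟ^1 = (7 − 3) − 4 = 0, so Ȟ^1 ≅ 0
Ȟ^2 = (4 − 1) − 3 = 0, so Ȟ^2 ≅ 0


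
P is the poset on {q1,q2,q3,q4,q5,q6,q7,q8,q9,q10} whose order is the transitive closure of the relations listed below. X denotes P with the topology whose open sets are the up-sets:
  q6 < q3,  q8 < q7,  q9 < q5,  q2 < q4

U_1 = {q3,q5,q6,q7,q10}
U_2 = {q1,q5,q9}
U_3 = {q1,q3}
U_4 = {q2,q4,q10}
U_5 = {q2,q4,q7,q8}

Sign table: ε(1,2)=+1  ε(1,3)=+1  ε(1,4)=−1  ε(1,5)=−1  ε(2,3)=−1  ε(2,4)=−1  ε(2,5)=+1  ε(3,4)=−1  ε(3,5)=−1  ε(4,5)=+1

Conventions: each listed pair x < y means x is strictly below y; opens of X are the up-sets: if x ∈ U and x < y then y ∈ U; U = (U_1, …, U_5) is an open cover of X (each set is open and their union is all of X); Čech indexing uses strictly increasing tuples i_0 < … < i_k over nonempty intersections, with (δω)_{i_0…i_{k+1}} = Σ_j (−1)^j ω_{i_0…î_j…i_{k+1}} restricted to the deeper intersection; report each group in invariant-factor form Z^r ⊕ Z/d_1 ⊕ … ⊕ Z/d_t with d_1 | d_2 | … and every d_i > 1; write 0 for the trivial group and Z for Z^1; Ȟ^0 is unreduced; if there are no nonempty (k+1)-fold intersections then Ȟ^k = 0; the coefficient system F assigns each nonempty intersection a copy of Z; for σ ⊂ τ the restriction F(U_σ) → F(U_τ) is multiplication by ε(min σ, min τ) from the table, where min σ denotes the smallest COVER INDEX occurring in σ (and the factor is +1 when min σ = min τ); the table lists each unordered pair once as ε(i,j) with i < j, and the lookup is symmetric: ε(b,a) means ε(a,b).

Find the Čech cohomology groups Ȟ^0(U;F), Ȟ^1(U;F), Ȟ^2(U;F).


nerve of the cover:
  U12={q5} U13={q3} U14={q10} U15={q7} U23={q1} U45={q2,q4}
C dims 5,6; δ0: rk 5, SNF 1^4·2
Ȟ^0 = (5 − 5) − 0 = 0, so Ȟ^0 ≅ 0
Ȟ^1 = (6 − 0) − 5 = 1 plus torsion [2], so Ȟ^1 ≅ Z ⊕ Z/2
Ȟ^2 = (0 − 0) − 0 = 0, so Ȟ^2 ≅ 0

Ȟ^0 ≅ 0, Ȟ^1 ≅ Z ⊕ Z/2, Ȟ^2 ≅ 0


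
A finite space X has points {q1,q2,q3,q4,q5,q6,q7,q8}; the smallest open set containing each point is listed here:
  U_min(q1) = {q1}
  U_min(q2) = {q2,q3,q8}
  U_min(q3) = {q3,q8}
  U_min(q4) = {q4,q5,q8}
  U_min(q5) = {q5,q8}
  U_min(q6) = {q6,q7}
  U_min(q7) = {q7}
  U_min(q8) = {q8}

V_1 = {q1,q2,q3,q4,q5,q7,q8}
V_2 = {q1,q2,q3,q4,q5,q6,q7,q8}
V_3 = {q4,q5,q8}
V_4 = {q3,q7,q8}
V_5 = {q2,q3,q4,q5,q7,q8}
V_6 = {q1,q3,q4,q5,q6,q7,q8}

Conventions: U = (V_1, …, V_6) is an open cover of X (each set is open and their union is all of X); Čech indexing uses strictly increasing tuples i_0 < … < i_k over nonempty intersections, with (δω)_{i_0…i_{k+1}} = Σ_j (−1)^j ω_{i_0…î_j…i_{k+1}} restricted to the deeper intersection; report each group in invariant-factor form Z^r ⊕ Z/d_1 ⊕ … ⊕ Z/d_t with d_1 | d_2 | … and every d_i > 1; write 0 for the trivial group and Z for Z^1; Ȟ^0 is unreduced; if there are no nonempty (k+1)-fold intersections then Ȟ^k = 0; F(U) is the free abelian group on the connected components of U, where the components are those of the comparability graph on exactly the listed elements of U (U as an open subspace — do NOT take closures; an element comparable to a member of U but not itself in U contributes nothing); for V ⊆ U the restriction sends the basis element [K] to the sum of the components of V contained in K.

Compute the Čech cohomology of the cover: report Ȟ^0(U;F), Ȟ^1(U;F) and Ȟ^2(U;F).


Ȟ^0 ≅ Z^3,  Ȟ^1 ≅ 0,  Ȟ^2 ≅ 0

cover nerve:
  V12={q1,q2,q3,q4,q5,q7,q8} V13={q4,q5,q8} V14={q3,q7,q8} V15={q2,q3,q4,q5,q7,q8} V16={q1,q3,q4,q5,q7,q8} V23={q4,q5,q8} V24={q3,q7,q8} V25={q2,q3,q4,q5,q7,q8} V26={q1,q3,q4,q5,q6,q7,q8} V34={q8} V35={q4,q5,q8} V36={q4,q5,q8} V45={q3,q7,q8} V46={q3,q7,q8} V56={q3,q4,q5,q7,q8}
  V123={q4,q5,q8} V124={q3,q7,q8} V125={q2,q3,q4,q5,q7,q8} V126={q1,q3,q4,q5,q7,q8} V134={q8} V135={q4,q5,q8} V136={q4,q5,q8} V145={q3,q7,q8} V146={q3,q7,q8} V156={q3,q4,q5,q7,q8} V234={q8} V235={q4,q5,q8} V236={q4,q5,q8} V245={q3,q7,q8} V246={q3,q7,q8} V256={q3,q4,q5,q7,q8} V345={q8} V346={q8} V356={q4,q5,q8} V456={q3,q7,q8}
  V1234={q8} V1235={q4,q5,q8} V1236={q4,q5,q8} V1245={q3,q7,q8} V1246={q3,q7,q8} V1256={q3,q4,q5,q7,q8} V1345={q8} V1346={q8} V1356={q4,q5,q8} V1456={q3,q7,q8} V2345={q8} V2346={q8} V2356={q4,q5,q8} V2456={q3,q7,q8} V3456={q8}
  V12345={q8} V12346={q8} V12356={q4,q5,q8} V12456={q3,q7,q8} V13456={q8} V23456={q8}
  V123456={q8}
components per intersection:
  V1: {q1} {q2,q3,q4,q5,q8} {q7}
  V2: {q1} {q2,q3,q4,q5,q8} {q6,q7}
  V3: {q4,q5,q8}
  V4: {q3,q8} {q7}
  V5: {q2,q3,q4,q5,q8} {q7}
  V6: {q1} {q3,q4,q5,q8} {q6,q7}
  V12: {q1} {q2,q3,q4,q5,q8} {q7}
  V13: {q4,q5,q8}
  V14: {q3,q8} {q7}
  V15: {q2,q3,q4,q5,q8} {q7}
  V16: {q1} {q3,q4,q5,q8} {q7}
  V23: {q4,q5,q8}
  V24: {q3,q8} {q7}
  V25: {q2,q3,q4,q5,q8} {q7}
  V26: {q1} {q3,q4,q5,q8} {q6,q7}
  V34: {q8}
  V35: {q4,q5,q8}
  V36: {q4,q5,q8}
  V45: {q3,q8} {q7}
  V46: {q3,q8} {q7}
  V56: {q3,q4,q5,q8} {q7}
  V123: {q4,q5,q8}
  V124: {q3,q8} {q7}
  V125: {q2,q3,q4,q5,q8} {q7}
  V126: {q1} {q3,q4,q5,q8} {q7}
  V134: {q8}
  V135: {q4,q5,q8}
  V136: {q4,q5,q8}
  V145: {q3,q8} {q7}
  V146: {q3,q8} {q7}
  V156: {q3,q4,q5,q8} {q7}
  V234: {q8}
  V235: {q4,q5,q8}
  V236: {q4,q5,q8}
  V245: {q3,q8} {q7}
  V246: {q3,q8} {q7}
  V256: {q3,q4,q5,q8} {q7}
  V345: {q8}
  V346: {q8}
  V356: {q4,q5,q8}
  V456: {q3,q8} {q7}
  V1234: {q8}
  V1235: {q4,q5,q8}
  V1236: {q4,q5,q8}
  V1245: {q3,q8} {q7}
  V1246: {q3,q8} {q7}
  V1256: {q3,q4,q5,q8} {q7}
  V1345: {q8}
  V1346: {q8}
  V1356: {q4,q5,q8}
  V1456: {q3,q8} {q7}
  V2345: {q8}
  V2346: {q8}
  V2356: {q4,q5,q8}
  V2456: {q3,q8} {q7}
  V3456: {q8}
  V12345: {q8}
  V12346: {q8}
  V12356: {q4,q5,q8}
  V12456: {q3,q8} {q7}
  V13456: {q8}
  V23456: {q8}
  V123456: {q8}
C dims 14,28,31,20; δ0: rk 11, SNF 1^11; δ1: rk 17, SNF 1^17; δ2: rk 14, SNF 1^14
Ȟ^0: (14−11)−0=3 ⇒ Z^3
Ȟ^1: (28−17)−11=0 ⇒ 0
Ȟ^2: (31−14)−17=0 ⇒ 0


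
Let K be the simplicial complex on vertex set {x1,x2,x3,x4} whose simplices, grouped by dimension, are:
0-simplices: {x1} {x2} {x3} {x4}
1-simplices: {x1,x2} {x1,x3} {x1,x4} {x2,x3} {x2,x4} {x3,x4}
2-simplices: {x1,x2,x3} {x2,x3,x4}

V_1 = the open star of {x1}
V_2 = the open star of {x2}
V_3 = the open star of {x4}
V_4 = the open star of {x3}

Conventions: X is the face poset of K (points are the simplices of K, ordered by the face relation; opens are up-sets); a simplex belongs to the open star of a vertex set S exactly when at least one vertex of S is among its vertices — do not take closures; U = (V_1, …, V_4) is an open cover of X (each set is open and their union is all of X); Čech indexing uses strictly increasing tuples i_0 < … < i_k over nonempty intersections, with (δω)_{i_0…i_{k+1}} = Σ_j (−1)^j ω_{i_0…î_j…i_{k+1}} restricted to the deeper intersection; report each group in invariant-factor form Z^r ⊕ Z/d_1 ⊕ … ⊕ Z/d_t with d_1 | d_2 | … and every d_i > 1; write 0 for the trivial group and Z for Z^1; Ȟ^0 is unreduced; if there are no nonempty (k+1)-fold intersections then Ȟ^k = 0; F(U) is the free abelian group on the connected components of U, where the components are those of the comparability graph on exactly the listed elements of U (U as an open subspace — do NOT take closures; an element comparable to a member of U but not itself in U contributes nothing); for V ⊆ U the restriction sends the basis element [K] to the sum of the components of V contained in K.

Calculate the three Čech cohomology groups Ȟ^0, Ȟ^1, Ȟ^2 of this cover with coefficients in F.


Ȟ^0 ≅ Z, Ȟ^1 ≅ Z, Ȟ^2 ≅ 0

intersection data:
  V1={{x1},{x1,x2},{x1,x3},{x1,x4},{x1,x2,x3}} V2={{x2},{x1,x2},{x2,x3},{x2,x4},{x1,x2,x3},{x2,x3,x4}} V3={{x4},{x1,x4},{x2,x4},{x3,x4},{x2,x3,x4}} V4={{x3},{x1,x3},{x2,x3},{x3,x4},{x1,x2,x3},{x2,x3,x4}}
  V12={{x1,x2},{x1,x2,x3}} V13={{x1,x4}} V14={{x1,x3},{x1,x2,x3}} V23={{x2,x4},{x2,x3,x4}} V24={{x2,x3},{x1,x2,x3},{x2,x3,x4}} V34={{x3,x4},{x2,x3,x4}}
  V124={{x1,x2,x3}} V234={{x2,x3,x4}}
components per intersection:
  V1: {{x1},{x1,x2},{x1,x3},{x1,x4},{x1,x2,x3}}
  V2: {{x2},{x1,x2},{x2,x3},{x2,x4},{x1,x2,x3},{x2,x3,x4}}
  V3: {{x4},{x1,x4},{x2,x4},{x3,x4},{x2,x3,x4}}
  V4: {{x3},{x1,x3},{x2,x3},{x3,x4},{x1,x2,x3},{x2,x3,x4}}
  V12: {{x1,x2},{x1,x2,x3}}
  V13: {{x1,x4}}
  V14: {{x1,x3},{x1,x2,x3}}
  V23: {{x2,x4},{x2,x3,x4}}
  V24: {{x2,x3},{x1,x2,x3},{x2,x3,x4}}
  V34: {{x3,x4},{x2,x3,x4}}
  V124: {{x1,x2,x3}}
  V234: {{x2,x3,x4}}
C dims 4,6,2; δ0: rk 3, SNF 1^3; δ1: rk 2, SNF 1^2
Ȟ^0 = (4 − 3) − 0 = 1, so Ȟ^0 ≅ Z
Ȟ^1 = (6 − 2) − 3 = 1, so Ȟ^1 ≅ Z
Ȟ^2 = (2 − 0) − 2 = 0, so Ȟ^2 ≅ 0


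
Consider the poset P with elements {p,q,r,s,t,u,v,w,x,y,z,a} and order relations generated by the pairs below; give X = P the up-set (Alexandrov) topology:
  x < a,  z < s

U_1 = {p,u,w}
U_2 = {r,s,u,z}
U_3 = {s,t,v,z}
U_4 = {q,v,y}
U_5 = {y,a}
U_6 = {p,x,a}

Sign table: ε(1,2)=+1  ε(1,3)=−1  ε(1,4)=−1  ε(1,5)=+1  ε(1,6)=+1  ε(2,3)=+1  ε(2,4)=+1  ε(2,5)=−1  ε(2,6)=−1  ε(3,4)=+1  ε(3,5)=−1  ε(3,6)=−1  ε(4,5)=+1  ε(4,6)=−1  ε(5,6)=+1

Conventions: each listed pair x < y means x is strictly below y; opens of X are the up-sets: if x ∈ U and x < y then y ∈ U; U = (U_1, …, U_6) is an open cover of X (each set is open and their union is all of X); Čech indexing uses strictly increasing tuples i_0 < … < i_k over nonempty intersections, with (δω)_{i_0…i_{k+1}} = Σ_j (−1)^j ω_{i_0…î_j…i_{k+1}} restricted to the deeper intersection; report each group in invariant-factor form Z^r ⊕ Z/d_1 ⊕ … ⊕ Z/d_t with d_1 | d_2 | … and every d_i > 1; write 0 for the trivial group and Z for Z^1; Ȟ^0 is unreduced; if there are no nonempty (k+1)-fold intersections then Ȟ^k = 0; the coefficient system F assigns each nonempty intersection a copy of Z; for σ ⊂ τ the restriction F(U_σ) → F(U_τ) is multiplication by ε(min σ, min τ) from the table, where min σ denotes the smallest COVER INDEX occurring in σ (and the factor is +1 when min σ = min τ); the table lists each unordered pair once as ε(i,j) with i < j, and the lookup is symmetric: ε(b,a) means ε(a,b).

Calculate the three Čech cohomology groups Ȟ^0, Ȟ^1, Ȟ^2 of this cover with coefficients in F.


Ȟ^0(U;F) ≅ Z, Ȟ^1(U;F) ≅ Z and Ȟ^2(U;F) ≅ 0

nonempty intersections:
  U12={u} U16={p} U23={s,z} U34={v} U45={y} U56={a}
C dims 6,6; δ0: rk 5, SNF 1^5
Ȟ^0: (6−5)−0=1 ⇒ Z
Ȟ^1: (6−0)−5=1 ⇒ Z
Ȟ^2: (0−0)−0=0 ⇒ 0


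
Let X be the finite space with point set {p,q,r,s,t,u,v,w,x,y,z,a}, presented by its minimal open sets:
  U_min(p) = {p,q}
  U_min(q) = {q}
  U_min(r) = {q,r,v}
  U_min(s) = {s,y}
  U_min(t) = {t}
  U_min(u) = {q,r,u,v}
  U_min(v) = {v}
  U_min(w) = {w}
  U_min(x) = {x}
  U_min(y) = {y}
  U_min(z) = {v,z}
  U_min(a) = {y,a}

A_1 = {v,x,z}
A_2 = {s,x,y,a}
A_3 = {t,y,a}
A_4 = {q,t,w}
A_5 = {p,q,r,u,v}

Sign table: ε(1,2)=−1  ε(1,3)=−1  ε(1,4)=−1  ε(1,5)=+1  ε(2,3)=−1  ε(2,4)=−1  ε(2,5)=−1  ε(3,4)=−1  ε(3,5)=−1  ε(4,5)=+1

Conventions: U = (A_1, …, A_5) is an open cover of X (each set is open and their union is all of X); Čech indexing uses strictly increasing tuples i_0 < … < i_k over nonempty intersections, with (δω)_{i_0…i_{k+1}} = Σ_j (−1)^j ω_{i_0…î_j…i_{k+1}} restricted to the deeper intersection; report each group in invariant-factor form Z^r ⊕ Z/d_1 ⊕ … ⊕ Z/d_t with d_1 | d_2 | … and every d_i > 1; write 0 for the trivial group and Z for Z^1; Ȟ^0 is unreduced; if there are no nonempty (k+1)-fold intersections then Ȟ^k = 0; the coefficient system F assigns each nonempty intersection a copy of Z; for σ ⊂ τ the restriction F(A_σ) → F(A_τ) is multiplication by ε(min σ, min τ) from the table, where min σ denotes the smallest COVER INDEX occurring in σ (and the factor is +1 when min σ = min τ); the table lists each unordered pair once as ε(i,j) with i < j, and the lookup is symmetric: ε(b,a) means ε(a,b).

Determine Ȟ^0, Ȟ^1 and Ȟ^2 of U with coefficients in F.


nerve of the cover:
  A12={x} A15={v} A23={y,a} A34={t} A45={q}
C dims 5,5; δ0: rk 5, SNF 1^4·2
Ȟ^0 = (5 − 5) − 0 = 0, so Ȟ^0 ≅ 0
Ȟ^1 = (5 − 0) − 5 = 0 plus torsion [2], so Ȟ^1 ≅ Z/2
Ȟ^2 = (0 − 0) − 0 = 0, so Ȟ^2 ≅ 0

Ȟ^0(U;F) ≅ 0, Ȟ^1(U;F) ≅ Z/2 and Ȟ^2(U;F) ≅ 0


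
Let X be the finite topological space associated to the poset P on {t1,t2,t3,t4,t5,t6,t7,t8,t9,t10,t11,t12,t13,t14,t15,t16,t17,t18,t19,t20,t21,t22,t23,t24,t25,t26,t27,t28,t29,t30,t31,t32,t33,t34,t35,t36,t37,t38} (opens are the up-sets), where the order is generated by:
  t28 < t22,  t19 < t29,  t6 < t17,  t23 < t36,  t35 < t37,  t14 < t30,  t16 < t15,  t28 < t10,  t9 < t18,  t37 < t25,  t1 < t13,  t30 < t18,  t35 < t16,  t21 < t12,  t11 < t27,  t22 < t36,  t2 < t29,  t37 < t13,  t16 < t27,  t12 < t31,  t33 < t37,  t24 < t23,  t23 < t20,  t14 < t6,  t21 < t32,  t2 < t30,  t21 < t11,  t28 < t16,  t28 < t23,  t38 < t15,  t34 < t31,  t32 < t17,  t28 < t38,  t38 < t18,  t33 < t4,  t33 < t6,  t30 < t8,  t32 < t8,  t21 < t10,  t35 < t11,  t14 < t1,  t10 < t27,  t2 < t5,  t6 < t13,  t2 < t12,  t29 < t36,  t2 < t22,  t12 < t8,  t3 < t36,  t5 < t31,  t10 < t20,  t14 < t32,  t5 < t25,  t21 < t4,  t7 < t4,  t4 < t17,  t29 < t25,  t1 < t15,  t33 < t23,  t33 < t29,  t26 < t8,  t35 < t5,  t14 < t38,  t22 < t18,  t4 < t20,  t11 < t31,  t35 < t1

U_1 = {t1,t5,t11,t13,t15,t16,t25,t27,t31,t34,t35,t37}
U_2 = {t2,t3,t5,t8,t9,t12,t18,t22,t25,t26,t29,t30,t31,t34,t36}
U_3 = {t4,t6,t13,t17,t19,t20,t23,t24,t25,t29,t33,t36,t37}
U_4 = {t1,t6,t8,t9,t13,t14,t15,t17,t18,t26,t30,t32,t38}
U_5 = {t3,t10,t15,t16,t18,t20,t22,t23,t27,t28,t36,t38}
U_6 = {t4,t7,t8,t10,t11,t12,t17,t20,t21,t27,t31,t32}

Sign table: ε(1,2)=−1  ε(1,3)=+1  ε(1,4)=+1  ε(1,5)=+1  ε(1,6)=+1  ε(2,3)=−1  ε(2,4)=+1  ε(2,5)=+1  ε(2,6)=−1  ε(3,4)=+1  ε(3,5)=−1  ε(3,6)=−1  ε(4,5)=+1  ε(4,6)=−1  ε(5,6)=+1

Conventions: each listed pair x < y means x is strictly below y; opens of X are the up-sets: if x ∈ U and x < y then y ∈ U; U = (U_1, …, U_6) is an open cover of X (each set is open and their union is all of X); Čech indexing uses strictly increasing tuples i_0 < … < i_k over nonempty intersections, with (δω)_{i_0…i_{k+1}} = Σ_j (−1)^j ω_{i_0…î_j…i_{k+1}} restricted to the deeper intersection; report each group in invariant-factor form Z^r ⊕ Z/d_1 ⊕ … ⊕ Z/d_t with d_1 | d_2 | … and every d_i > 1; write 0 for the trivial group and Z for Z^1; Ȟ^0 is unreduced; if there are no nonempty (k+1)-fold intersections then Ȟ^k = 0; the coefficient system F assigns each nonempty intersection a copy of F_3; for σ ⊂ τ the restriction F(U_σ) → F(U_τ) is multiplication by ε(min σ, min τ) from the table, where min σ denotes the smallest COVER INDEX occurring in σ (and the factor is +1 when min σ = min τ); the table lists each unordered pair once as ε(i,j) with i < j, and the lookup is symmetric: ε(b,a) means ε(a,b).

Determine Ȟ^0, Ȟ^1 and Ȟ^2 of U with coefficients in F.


Ȟ^0 = 0,  Ȟ^1 = 0,  Ȟ^2 = Z/3

nonempty overlaps:
  U12={t5,t25,t31,t34} U13={t13,t25,t37} U14={t1,t13,t15} U15={t15,t16,t27} U16={t11,t27,t31} U23={t25,t29,t36} U24={t8,t9,t18,t26,t30} U25={t3,t18,t22,t36} U26={t8,t12,t31} U34={t6,t13,t17} U35={t20,t23,t36} U36={t4,t17,t20} U45={t15,t18,t38} U46={t8,t17,t32} U56={t10,t20,t27}
  U123={t25} U126={t31} U134={t13} U145={t15} U156={t27} U235={t36} U245={t18} U246={t8} U346={t17} U356={t20}
C dims 6,15,10; δ0: rk_F3 6; δ1: rk_F3 9
degree 0: 6−6−0 = 0 → Ȟ^0 ≅ 0
degree 1: 15−9−6 = 0 → Ȟ^1 ≅ 0
degree 2: 10−0−9 = 1 → Ȟ^2 ≅ Z/3


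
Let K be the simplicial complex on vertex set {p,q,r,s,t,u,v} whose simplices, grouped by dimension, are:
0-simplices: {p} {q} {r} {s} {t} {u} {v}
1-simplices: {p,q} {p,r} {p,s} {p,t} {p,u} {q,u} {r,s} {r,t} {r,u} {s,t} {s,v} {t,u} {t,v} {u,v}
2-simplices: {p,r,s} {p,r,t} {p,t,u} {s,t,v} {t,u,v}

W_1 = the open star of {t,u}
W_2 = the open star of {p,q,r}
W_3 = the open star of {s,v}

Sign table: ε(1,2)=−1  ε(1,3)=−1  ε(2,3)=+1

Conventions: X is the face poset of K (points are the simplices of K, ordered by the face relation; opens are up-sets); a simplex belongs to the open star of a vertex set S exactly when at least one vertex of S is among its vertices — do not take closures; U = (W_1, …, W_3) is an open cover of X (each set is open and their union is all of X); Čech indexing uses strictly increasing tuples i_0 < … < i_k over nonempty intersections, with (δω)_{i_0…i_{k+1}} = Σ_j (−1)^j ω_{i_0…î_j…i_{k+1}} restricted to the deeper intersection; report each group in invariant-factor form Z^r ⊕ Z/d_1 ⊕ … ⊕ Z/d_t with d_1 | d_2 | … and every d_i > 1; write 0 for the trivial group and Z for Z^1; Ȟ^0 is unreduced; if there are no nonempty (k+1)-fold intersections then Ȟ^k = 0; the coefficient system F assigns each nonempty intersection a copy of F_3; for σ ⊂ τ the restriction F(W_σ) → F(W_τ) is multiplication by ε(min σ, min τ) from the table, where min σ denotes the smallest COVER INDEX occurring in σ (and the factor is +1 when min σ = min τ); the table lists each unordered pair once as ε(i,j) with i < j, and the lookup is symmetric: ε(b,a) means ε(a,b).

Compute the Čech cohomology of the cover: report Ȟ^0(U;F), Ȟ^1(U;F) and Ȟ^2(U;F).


Ȟ^0(U;F) ≅ Z/3, Ȟ^1(U;F) ≅ Z/3, Ȟ^2(U;F) ≅ 0

cover nerve:
  W1={{t},{u},{p,t},{p,u},{q,u},{r,t},{r,u},{s,t},{t,u},{t,v},{u,v},{p,r,t},{p,t,u},{s,t,v},{t,u,v}} W2={{p},{q},{r},{p,q},{p,r},{p,s},{p,t},{p,u},{q,u},{r,s},{r,t},{r,u},{p,r,s},{p,r,t},{p,t,u}} W3={{s},{v},{p,s},{r,s},{s,t},{s,v},{t,v},{u,v},{p,r,s},{s,t,v},{t,u,v}}
  W12={{p,t},{p,u},{q,u},{r,t},{r,u},{p,r,t},{p,t,u}} W13={{s,t},{t,v},{u,v},{s,t,v},{t,u,v}} W23={{p,s},{r,s},{p,r,s}}
C dims 3,3; δ0: rk_F3 2
Ȟ^0: (3−2)−0=1 ⇒ Z/3
Ȟ^1: (3−0)−2=1 ⇒ Z/3
Ȟ^2: (0−0)−0=0 ⇒ 0


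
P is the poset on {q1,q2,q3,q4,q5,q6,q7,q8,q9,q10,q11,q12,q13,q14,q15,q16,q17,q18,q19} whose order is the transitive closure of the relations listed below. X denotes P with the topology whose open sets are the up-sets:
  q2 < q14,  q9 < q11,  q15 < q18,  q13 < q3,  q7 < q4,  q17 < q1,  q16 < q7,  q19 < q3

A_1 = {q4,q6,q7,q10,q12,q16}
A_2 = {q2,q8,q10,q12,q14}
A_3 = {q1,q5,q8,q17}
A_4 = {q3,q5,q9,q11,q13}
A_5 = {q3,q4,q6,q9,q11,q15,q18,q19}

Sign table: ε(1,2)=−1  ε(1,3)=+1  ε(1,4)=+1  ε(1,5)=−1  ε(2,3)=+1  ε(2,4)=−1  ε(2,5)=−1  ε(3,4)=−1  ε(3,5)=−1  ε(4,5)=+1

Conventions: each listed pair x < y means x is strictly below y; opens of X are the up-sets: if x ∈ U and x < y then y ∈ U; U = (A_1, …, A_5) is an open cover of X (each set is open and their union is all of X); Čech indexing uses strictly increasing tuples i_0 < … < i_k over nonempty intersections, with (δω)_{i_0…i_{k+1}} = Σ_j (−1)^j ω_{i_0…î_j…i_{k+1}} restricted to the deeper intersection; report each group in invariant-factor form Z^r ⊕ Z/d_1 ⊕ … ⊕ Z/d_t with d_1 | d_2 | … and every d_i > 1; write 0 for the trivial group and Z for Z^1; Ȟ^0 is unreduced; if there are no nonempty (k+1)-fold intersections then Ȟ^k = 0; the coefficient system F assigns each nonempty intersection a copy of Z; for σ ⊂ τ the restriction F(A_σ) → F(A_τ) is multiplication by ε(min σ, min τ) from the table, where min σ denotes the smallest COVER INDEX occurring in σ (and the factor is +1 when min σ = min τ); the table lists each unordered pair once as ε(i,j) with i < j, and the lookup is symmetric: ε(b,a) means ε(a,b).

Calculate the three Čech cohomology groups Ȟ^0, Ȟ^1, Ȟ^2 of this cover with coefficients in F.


nonempty intersections:
  A12={q10,q12} A15={q4,q6} A23={q8} A34={q5} A45={q3,q9,q11}
C dims 5,5; δ0: rk 5, SNF 1^4·2
Ȟ^0: (5−5)−0=0 ⇒ 0
Ȟ^1: (5−0)−5=0 plus torsion [2] ⇒ Z/2
Ȟ^2: (0−0)−0=0 ⇒ 0

Ȟ^0 = 0, Ȟ^1 = Z/2, Ȟ^2 = 0
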